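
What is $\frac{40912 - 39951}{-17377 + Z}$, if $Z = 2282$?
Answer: $- \frac{961}{15095} \approx -0.063663$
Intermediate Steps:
$\frac{40912 - 39951}{-17377 + Z} = \frac{40912 - 39951}{-17377 + 2282} = \frac{40912 - 39951}{-15095} = \left(40912 - 39951\right) \left(- \frac{1}{15095}\right) = 961 \left(- \frac{1}{15095}\right) = - \frac{961}{15095}$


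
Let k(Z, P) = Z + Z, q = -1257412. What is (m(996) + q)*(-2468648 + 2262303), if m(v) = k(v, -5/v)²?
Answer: -559329486940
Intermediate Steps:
k(Z, P) = 2*Z
m(v) = 4*v² (m(v) = (2*v)² = 4*v²)
(m(996) + q)*(-2468648 + 2262303) = (4*996² - 1257412)*(-2468648 + 2262303) = (4*992016 - 1257412)*(-206345) = (3968064 - 1257412)*(-206345) = 2710652*(-206345) = -559329486940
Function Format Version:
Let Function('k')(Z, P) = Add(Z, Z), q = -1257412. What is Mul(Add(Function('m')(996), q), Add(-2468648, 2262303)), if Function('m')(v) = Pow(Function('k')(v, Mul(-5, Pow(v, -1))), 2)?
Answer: -559329486940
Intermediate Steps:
Function('k')(Z, P) = Mul(2, Z)
Function('m')(v) = Mul(4, Pow(v, 2)) (Function('m')(v) = Pow(Mul(2, v), 2) = Mul(4, Pow(v, 2)))
Mul(Add(Function('m')(996), q), Add(-2468648, 2262303)) = Mul(Add(Mul(4, Pow(996, 2)), -1257412), Add(-2468648, 2262303)) = Mul(Add(Mul(4, 992016), -1257412), -206345) = Mul(Add(3968064, -1257412), -206345) = Mul(2710652, -206345) = -559329486940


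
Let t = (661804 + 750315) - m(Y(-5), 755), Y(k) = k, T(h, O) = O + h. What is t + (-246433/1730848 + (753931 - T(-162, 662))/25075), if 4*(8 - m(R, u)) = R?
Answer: 61288292359674613/43401013600 ≈ 1.4121e+6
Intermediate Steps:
m(R, u) = 8 - R/4
t = 5648439/4 (t = (661804 + 750315) - (8 - 1/4*(-5)) = 1412119 - (8 + 5/4) = 1412119 - 1*37/4 = 1412119 - 37/4 = 5648439/4 ≈ 1.4121e+6)
t + (-246433/1730848 + (753931 - T(-162, 662))/25075) = 5648439/4 + (-246433/1730848 + (753931 - (662 - 162))/25075) = 5648439/4 + (-246433*1/1730848 + (753931 - 1*500)*(1/25075)) = 5648439/4 + (-246433/1730848 + (753931 - 500)*(1/25075)) = 5648439/4 + (-246433/1730848 + 753431*(1/25075)) = 5648439/4 + (-246433/1730848 + 753431/25075) = 5648439/4 + 1297895232013/43401013600 = 61288292359674613/43401013600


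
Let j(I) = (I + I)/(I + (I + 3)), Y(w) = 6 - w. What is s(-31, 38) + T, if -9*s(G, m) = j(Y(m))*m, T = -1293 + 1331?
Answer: 18430/549 ≈ 33.570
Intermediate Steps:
j(I) = 2*I/(3 + 2*I) (j(I) = (2*I)/(I + (3 + I)) = (2*I)/(3 + 2*I) = 2*I/(3 + 2*I))
T = 38
s(G, m) = -2*m*(6 - m)/(9*(15 - 2*m)) (s(G, m) = -2*(6 - m)/(3 + 2*(6 - m))*m/9 = -2*(6 - m)/(3 + (12 - 2*m))*m/9 = -2*(6 - m)/(15 - 2*m)*m/9 = -2*m*(6 - m)/(9*(15 - 2*m)))
s(-31, 38) + T = (2/9)*38*(6 - 1*38)/(-15 + 2*38) + 38 = (2/9)*38*(6 - 38)/(-15 + 76) + 38 = (2/9)*38*(-32)/61 + 38 = (2/9)*38*(1/61)*(-32) + 38 = -2432/549 + 38 = 18430/549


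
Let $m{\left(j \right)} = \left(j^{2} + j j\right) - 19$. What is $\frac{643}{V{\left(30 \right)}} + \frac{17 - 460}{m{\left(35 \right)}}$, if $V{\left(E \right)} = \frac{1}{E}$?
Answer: $\frac{46893547}{2431} \approx 19290.0$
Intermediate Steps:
$m{\left(j \right)} = -19 + 2 j^{2}$ ($m{\left(j \right)} = \left(j^{2} + j^{2}\right) - 19 = 2 j^{2} - 19 = -19 + 2 j^{2}$)
$\frac{643}{V{\left(30 \right)}} + \frac{17 - 460}{m{\left(35 \right)}} = \frac{643}{\frac{1}{30}} + \frac{17 - 460}{-19 + 2 \cdot 35^{2}} = 643 \frac{1}{\frac{1}{30}} + \frac{17 - 460}{-19 + 2 \cdot 1225} = 643 \cdot 30 - \frac{443}{-19 + 2450} = 19290 - \frac{443}{2431} = \frac{46893547}{2431}$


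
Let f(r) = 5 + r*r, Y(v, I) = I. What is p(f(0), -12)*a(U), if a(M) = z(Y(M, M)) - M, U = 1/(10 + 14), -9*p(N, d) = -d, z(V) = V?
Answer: 0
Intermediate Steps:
f(r) = 5 + r**2
p(N, d) = d/9 (p(N, d) = -(-1)*d/9 = d/9)
U = 1/24 ≈ 0.041667
a(M) = 0 (a(M) = M - M = 0)
p(f(0), -12)*a(U) = ((1/9)*(-12))*0 = -4/3*0 = 0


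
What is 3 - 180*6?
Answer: -1077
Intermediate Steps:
3 - 180*6 = 3 - 10*108 = 3 - 1080 = -1077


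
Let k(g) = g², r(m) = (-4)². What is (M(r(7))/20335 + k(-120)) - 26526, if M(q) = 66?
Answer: -246582144/20335 ≈ -12126.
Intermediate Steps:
r(m) = 16
(M(r(7))/20335 + k(-120)) - 26526 = (66/20335 + (-120)²) - 26526 = (66*(1/20335) + 14400) - 26526 = (66/20335 + 14400) - 26526 = 292824066/20335 - 26526 = -246582144/20335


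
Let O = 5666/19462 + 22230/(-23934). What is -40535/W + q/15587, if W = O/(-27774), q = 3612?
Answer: -340582757249809312977/192908749033 ≈ -1.7655e+9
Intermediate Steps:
O = -24752518/38816959 (O = 5666*(1/19462) + 22230*(-1/23934) = 2833/9731 - 3705/3989 = -24752518/38816959 ≈ -0.63767)
W = 12376259/539051109633 (W = -24752518/38816959/(-27774) = -24752518/38816959*(-1/27774) = 12376259/539051109633 ≈ 2.2959e-5)
-40535/W + q/15587 = -40535/12376259/539051109633 + 3612/15587 = -40535*539051109633/12376259 + 3612*(1/15587) = -21850436728973655/12376259 + 3612/15587 = -340582757249809312977/192908749033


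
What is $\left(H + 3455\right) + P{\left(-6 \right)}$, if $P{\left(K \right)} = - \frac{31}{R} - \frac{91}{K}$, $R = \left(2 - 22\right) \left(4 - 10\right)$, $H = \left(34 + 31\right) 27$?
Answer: $\frac{626989}{120} \approx 5224.9$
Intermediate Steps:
$H = 1755$ ($H = 65 \cdot 27 = 1755$)
$R = 120$ ($R = \left(-20\right) \left(-6\right) = 120$)
$P{\left(K \right)} = - \frac{31}{120} - \frac{91}{K}$
$\left(H + 3455\right) + P{\left(-6 \right)} = \left(1755 + 3455\right) - \left(\frac{31}{120} + \frac{91}{-6}\right) = 5210 - - \frac{1789}{120} = 5210 + \left(- \frac{31}{120} + \frac{91}{6}\right) = 5210 + \frac{1789}{120} = \frac{626989}{120}$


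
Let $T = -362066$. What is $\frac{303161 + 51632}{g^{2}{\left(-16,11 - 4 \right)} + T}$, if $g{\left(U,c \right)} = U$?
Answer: $- \frac{354793}{361810} \approx -0.98061$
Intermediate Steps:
$\frac{303161 + 51632}{g^{2}{\left(-16,11 - 4 \right)} + T} = \frac{303161 + 51632}{\left(-16\right)^{2} - 362066} = \frac{354793}{256 - 362066} = \frac{354793}{-361810} = 354793 \left(- \frac{1}{361810}\right) = - \frac{354793}{361810}$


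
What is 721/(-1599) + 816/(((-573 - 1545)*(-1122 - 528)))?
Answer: -23318277/51740975 ≈ -0.45067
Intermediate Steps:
721/(-1599) + 816/(((-573 - 1545)*(-1122 - 528))) = 721*(-1/1599) + 816/((-2118*(-1650))) = -721/1599 + 816/3494700 = -721/1599 + 816*(1/3494700) = -721/1599 + 68/291225 = -23318277/51740975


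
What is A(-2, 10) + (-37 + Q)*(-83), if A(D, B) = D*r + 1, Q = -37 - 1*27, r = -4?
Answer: 8392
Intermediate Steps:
Q = -64 (Q = -37 - 27 = -64)
A(D, B) = 1 - 4*D (A(D, B) = D*(-4) + 1 = -4*D + 1 = 1 - 4*D)
A(-2, 10) + (-37 + Q)*(-83) = (1 - 4*(-2)) + (-37 - 64)*(-83) = (1 + 8) - 101*(-83) = 9 + 8383 = 8392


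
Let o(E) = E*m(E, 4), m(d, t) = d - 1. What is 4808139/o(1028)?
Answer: 4808139/1055756 ≈ 4.5542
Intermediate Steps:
m(d, t) = -1 + d
o(E) = E*(-1 + E)
4808139/o(1028) = 4808139/((1028*(-1 + 1028))) = 4808139/((1028*1027)) = 4808139/1055756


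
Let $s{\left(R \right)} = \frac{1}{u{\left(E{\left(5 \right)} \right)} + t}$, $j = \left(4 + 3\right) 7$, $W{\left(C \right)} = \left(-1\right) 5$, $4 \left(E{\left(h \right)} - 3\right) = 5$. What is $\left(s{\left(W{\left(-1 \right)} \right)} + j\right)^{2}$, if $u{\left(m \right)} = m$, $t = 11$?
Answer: $\frac{8958049}{3721} \approx 2407.4$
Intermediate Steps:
$E{\left(h \right)} = \frac{17}{4}$ ($E{\left(h \right)} = 3 + \frac{1}{4} \cdot 5 = 3 + \frac{5}{4} = \frac{17}{4}$)
$W{\left(C \right)} = -5$
$j = 49$ ($j = 7 \cdot 7 = 49$)
$s{\left(R \right)} = \frac{4}{61}$ ($s{\left(R \right)} = \frac{1}{\frac{17}{4} + 11} = \frac{1}{\frac{61}{4}} = \frac{4}{61}$)
$\left(s{\left(W{\left(-1 \right)} \right)} + j\right)^{2} = \left(\frac{4}{61} + 49\right)^{2} = \left(\frac{2993}{61}\right)^{2} = \frac{8958049}{3721}$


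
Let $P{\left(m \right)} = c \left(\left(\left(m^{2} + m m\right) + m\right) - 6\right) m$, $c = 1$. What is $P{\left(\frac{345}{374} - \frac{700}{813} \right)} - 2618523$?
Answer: $- \frac{9201378794914689381773}{3513957110245791} \approx -2.6185 \cdot 10^{6}$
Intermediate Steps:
$P{\left(m \right)} = m \left(-6 + m + 2 m^{2}\right)$ ($P{\left(m \right)} = 1 \left(\left(\left(m^{2} + m m\right) + m\right) - 6\right) m = 1 \left(\left(\left(m^{2} + m^{2}\right) + m\right) - 6\right) m = 1 \left(\left(2 m^{2} + m\right) - 6\right) m = 1 \left(\left(m + 2 m^{2}\right) - 6\right) m = 1 \left(-6 + m + 2 m^{2}\right) m = \left(-6 + m + 2 m^{2}\right) m = m \left(-6 + m + 2 m^{2}\right)$)
$P{\left(\frac{345}{374} - \frac{700}{813} \right)} - 2618523 = \left(\frac{345}{374} - \frac{700}{813}\right) \left(-6 + \left(\frac{345}{374} - \frac{700}{813}\right) + 2 \left(\frac{345}{374} - \frac{700}{813}\right)^{2}\right) - 2618523 = \frac{18685 \left(-6 + \frac{18685}{304062} + 2 \left(\frac{18685}{304062}\right)^{2}\right)}{304062} - 2618523 = \frac{18685 \left(-6 + \frac{18685}{304062} + 2 \cdot \frac{349129225}{92453699844}\right)}{304062} - 2618523 = \frac{18685 \left(-6 + \frac{18685}{304062} + \frac{349129225}{46226849922}\right)}{304062} - 2618523 = \frac{18685}{304062} \left(- \frac{137085635536}{23113424961}\right) - 2618523 = - \frac{1280722549995080}{3513957110245791} - 2618523 = - \frac{9201378794914689381773}{3513957110245791}$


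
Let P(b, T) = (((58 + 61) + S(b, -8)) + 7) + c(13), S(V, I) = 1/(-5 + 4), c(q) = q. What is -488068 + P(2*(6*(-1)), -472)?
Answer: -487930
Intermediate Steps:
S(V, I) = -1 (S(V, I) = 1/(-1) = -1)
P(b, T) = 138 (P(b, T) = (((58 + 61) - 1) + 7) + 13 = ((119 - 1) + 7) + 13 = (118 + 7) + 13 = 125 + 13 = 138)
-488068 + P(2*(6*(-1)), -472) = -488068 + 138 = -487930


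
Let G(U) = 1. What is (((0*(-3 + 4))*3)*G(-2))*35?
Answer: 0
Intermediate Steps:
(((0*(-3 + 4))*3)*G(-2))*35 = (((0*(-3 + 4))*3)*1)*35 = (((0*1)*3)*1)*35 = ((0*3)*1)*35 = (0*1)*35 = 0*35 = 0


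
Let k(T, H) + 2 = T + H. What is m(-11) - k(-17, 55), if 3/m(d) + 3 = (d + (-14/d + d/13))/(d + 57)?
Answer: -130765/3541 ≈ -36.929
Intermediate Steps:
m(d) = 3/(-3 + (-14/d + 14*d/13)/(57 + d)) (m(d) = 3/(-3 + (d + (-14/d + d/13))/(d + 57)) = 3/(-3 + (d + (-14/d + d*(1/13)))/(57 + d)) = 3/(-3 + (d + (-14/d + d/13))/(57 + d)) = 3/(-3 + (-14/d + 14*d/13)/(57 + d)))
k(T, H) = -2 + H + T (k(T, H) = -2 + (T + H) = -2 + (H + T) = -2 + H + T)
m(-11) - k(-17, 55) = -39*(-11)*(57 - 11)/(182 + 25*(-11)² + 2223*(-11)) - (-2 + 55 - 17) = -39*(-11)*46/(182 + 25*121 - 24453) - 1*36 = -39*(-11)*46/(182 + 3025 - 24453) - 36 = -39*(-11)*46/(-21246) - 36 = -39*(-11)*(-1/21246)*46 - 36 = -3289/3541 - 36 = -130765/3541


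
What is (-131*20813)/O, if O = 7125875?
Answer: -2726503/7125875 ≈ -0.38262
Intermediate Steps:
(-131*20813)/O = -131*20813/7125875 = -2726503*1/7125875 = -2726503/7125875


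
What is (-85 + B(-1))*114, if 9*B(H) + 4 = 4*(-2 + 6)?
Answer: -9538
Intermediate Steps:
B(H) = 4/3 (B(H) = -4/9 + (4*(-2 + 6))/9 = -4/9 + (4*4)/9 = -4/9 + (⅑)*16 = -4/9 + 16/9 = 4/3)
(-85 + B(-1))*114 = (-85 + 4/3)*114 = -251/3*114 = -9538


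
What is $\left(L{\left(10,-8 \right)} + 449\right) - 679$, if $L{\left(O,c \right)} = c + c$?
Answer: $-246$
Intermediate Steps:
$L{\left(O,c \right)} = 2 c$
$\left(L{\left(10,-8 \right)} + 449\right) - 679 = \left(2 \left(-8\right) + 449\right) - 679 = \left(-16 + 449\right) - 679 = 433 - 679 = -246$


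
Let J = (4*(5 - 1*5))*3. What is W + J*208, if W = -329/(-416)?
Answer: 329/416 ≈ 0.79086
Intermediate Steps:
J = 0 (J = (4*(5 - 5))*3 = (4*0)*3 = 0*3 = 0)
W = 329/416 (W = -329*(-1/416) = 329/416 ≈ 0.79086)
W + J*208 = 329/416 + 0*208 = 329/416 + 0 = 329/416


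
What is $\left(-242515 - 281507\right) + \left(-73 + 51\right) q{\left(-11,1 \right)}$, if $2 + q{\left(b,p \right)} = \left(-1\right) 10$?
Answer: $-523758$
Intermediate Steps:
$q{\left(b,p \right)} = -12$ ($q{\left(b,p \right)} = -2 - 10 = -12$)
$\left(-242515 - 281507\right) + \left(-73 + 51\right) q{\left(-11,1 \right)} = \left(-242515 - 281507\right) + \left(-73 + 51\right) \left(-12\right) = -524022 - -264 = -524022 + 264 = -523758$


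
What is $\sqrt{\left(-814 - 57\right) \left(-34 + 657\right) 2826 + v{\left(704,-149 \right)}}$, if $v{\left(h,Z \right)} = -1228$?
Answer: $i \sqrt{1533482086} \approx 39160.0 i$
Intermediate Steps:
$\sqrt{\left(-814 - 57\right) \left(-34 + 657\right) 2826 + v{\left(704,-149 \right)}} = \sqrt{\left(-814 - 57\right) \left(-34 + 657\right) 2826 - 1228} = \sqrt{\left(-871\right) 623 \cdot 2826 - 1228} = \sqrt{\left(-542633\right) 2826 - 1228} = \sqrt{-1533480858 - 1228} = \sqrt{-1533482086} = i \sqrt{1533482086}$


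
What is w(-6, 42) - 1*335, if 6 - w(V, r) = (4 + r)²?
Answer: -2445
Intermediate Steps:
w(V, r) = 6 - (4 + r)²
w(-6, 42) - 1*335 = (6 - (4 + 42)²) - 1*335 = (6 - 1*46²) - 335 = (6 - 1*2116) - 335 = (6 - 2116) - 335 = -2110 - 335 = -2445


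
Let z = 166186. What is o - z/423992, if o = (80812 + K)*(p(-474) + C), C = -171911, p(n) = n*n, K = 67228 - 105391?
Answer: 477070389238967/211996 ≈ 2.2504e+9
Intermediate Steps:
K = -38163
p(n) = n²
o = 2250374485 (o = (80812 - 38163)*((-474)² - 171911) = 42649*(224676 - 171911) = 42649*52765 = 2250374485)
o - z/423992 = 2250374485 - 166186/423992 = 2250374485 - 1*83093/211996 = 2250374485 - 83093/211996 = 477070389238967/211996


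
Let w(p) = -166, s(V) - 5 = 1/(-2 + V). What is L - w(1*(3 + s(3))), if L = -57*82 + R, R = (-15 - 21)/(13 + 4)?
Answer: -76672/17 ≈ -4510.1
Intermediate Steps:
R = -36/17 ≈ -2.1176
s(V) = 5 + 1/(-2 + V)
L = -79494/17 (L = -57*82 - 36/17 = -4674 - 36/17 = -79494/17 ≈ -4676.1)
L - w(1*(3 + s(3))) = -79494/17 - 1*(-166) = -79494/17 + 166 = -76672/17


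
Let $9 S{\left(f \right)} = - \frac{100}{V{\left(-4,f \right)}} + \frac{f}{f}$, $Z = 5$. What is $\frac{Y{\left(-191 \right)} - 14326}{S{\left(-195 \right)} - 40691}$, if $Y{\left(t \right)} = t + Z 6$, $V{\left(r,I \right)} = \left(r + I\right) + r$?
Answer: $\frac{8822583}{24780718} \approx 0.35603$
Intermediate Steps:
$V{\left(r,I \right)} = I + 2 r$ ($V{\left(r,I \right)} = \left(I + r\right) + r = I + 2 r$)
$S{\left(f \right)} = \frac{1}{9} - \frac{100}{9 \left(-8 + f\right)}$ ($S{\left(f \right)} = \frac{- \frac{100}{f + 2 \left(-4\right)} + \frac{f}{f}}{9} = \frac{- \frac{100}{f - 8} + 1}{9} = \frac{- \frac{100}{-8 + f} + 1}{9} = \frac{1 - \frac{100}{-8 + f}}{9} = \frac{1}{9} - \frac{100}{9 \left(-8 + f\right)}$)
$Y{\left(t \right)} = 30 + t$ ($Y{\left(t \right)} = t + 5 \cdot 6 = t + 30 = 30 + t$)
$\frac{Y{\left(-191 \right)} - 14326}{S{\left(-195 \right)} - 40691} = \frac{\left(30 - 191\right) - 14326}{\frac{-108 - 195}{9 \left(-8 - 195\right)} - 40691} = \frac{-161 - 14326}{\frac{1}{9} \frac{1}{-203} \left(-303\right) - 40691} = - \frac{14487}{\frac{1}{9} \left(- \frac{1}{203}\right) \left(-303\right) - 40691} = - \frac{14487}{\frac{101}{609} - 40691} = - \frac{14487}{- \frac{24780718}{609}} = \left(-14487\right) \left(- \frac{609}{24780718}\right) = \frac{8822583}{24780718}$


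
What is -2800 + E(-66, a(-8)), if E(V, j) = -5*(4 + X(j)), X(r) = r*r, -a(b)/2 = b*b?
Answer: -84740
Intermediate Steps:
a(b) = -2*b² (a(b) = -2*b*b = -2*b²)
X(r) = r²
E(V, j) = -20 - 5*j² (E(V, j) = -5*(4 + j²) = -20 - 5*j²)
-2800 + E(-66, a(-8)) = -2800 + (-20 - 5*(-2*(-8)²)²) = -2800 + (-20 - 5*(-2*64)²) = -2800 + (-20 - 5*(-128)²) = -2800 + (-20 - 5*16384) = -2800 + (-20 - 81920) = -2800 - 81940 = -84740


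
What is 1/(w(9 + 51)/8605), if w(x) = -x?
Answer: -1721/12 ≈ -143.42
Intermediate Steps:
1/(w(9 + 51)/8605) = 1/(-(9 + 51)/8605) = 1/(-1*60*(1/8605)) = 1/(-60*1/8605) = 1/(-12/1721) = -1721/12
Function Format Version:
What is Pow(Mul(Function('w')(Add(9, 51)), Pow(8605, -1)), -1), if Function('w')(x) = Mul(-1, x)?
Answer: Rational(-1721, 12) ≈ -143.42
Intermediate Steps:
Pow(Mul(Function('w')(Add(9, 51)), Pow(8605, -1)), -1) = Pow(Mul(Mul(-1, Add(9, 51)), Pow(8605, -1)), -1) = Pow(Mul(Mul(-1, 60), Rational(1, 8605)), -1) = Pow(Mul(-60, Rational(1, 8605)), -1) = Pow(Rational(-12, 1721), -1) = Rational(-1721, 12)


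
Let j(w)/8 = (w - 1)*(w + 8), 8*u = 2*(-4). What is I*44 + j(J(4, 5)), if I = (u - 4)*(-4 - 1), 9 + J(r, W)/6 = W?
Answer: 4300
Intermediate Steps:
J(r, W) = -54 + 6*W
u = -1 (u = (2*(-4))/8 = (⅛)*(-8) = -1)
I = 25 (I = (-1 - 4)*(-4 - 1) = -5*(-5) = 25)
j(w) = 8*(-1 + w)*(8 + w) (j(w) = 8*((w - 1)*(w + 8)) = 8*((-1 + w)*(8 + w)) = 8*(-1 + w)*(8 + w))
I*44 + j(J(4, 5)) = 25*44 + (-64 + 8*(-54 + 6*5)² + 56*(-54 + 6*5)) = 1100 + (-64 + 8*(-54 + 30)² + 56*(-54 + 30)) = 1100 + (-64 + 8*(-24)² + 56*(-24)) = 1100 + (-64 + 8*576 - 1344) = 1100 + (-64 + 4608 - 1344) = 1100 + 3200 = 4300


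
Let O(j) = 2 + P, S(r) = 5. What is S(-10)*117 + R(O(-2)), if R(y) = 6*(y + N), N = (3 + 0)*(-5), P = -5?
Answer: 477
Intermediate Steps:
O(j) = -3 (O(j) = 2 - 5 = -3)
N = -15 (N = 3*(-5) = -15)
R(y) = -90 + 6*y (R(y) = 6*(y - 15) = 6*(-15 + y) = -90 + 6*y)
S(-10)*117 + R(O(-2)) = 5*117 + (-90 + 6*(-3)) = 585 + (-90 - 18) = 585 - 108 = 477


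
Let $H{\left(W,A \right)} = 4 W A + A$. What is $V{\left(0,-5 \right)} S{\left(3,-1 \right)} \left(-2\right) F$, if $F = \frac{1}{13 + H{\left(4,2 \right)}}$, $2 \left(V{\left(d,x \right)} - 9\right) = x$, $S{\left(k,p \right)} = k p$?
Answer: $\frac{39}{47} \approx 0.82979$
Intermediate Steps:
$H{\left(W,A \right)} = A + 4 A W$ ($H{\left(W,A \right)} = 4 A W + A = A + 4 A W$)
$V{\left(d,x \right)} = 9 + \frac{x}{2}$
$F = \frac{1}{47}$ ($F = \frac{1}{13 + 2 \left(1 + 4 \cdot 4\right)} = \frac{1}{13 + 2 \left(1 + 16\right)} = \frac{1}{13 + 2 \cdot 17} = \frac{1}{13 + 34} = \frac{1}{47} \approx 0.021277$)
$V{\left(0,-5 \right)} S{\left(3,-1 \right)} \left(-2\right) F = \left(9 + \frac{1}{2} \left(-5\right)\right) 3 \left(-1\right) \left(-2\right) \frac{1}{47} = \left(9 - \frac{5}{2}\right) \left(\left(-3\right) \left(-2\right)\right) \frac{1}{47} = \frac{13}{2} \cdot 6 \cdot \frac{1}{47} = 39 \cdot \frac{1}{47} = \frac{39}{47}$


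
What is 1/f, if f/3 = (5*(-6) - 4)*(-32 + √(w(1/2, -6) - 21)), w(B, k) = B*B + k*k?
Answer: 64/205785 + √61/205785 ≈ 0.00034896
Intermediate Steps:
w(B, k) = B² + k²
f = 3264 - 51*√61 (f = 3*((5*(-6) - 4)*(-32 + √(((1/2)² + (-6)²) - 21))) = 3*((-30 - 4)*(-32 + √(((½)² + 36) - 21))) = 3*(-34*(-32 + √((¼ + 36) - 21))) = 3*(-34*(-32 + √(145/4 - 21))) = 3*(-34*(-32 + √(61/4))) = 3*(-34*(-32 + √61/2)) = 3*(1088 - 17*√61) = 3264 - 51*√61 ≈ 2865.7)
1/f = 1/(3264 - 51*√61)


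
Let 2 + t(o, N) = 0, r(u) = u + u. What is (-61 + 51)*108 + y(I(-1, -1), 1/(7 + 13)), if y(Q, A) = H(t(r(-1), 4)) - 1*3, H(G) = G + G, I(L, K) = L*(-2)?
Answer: -1087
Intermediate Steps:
r(u) = 2*u
t(o, N) = -2 (t(o, N) = -2 + 0 = -2)
I(L, K) = -2*L
H(G) = 2*G
y(Q, A) = -7 (y(Q, A) = 2*(-2) - 1*3 = -4 - 3 = -7)
(-61 + 51)*108 + y(I(-1, -1), 1/(7 + 13)) = (-61 + 51)*108 - 7 = -10*108 - 7 = -1080 - 7 = -1087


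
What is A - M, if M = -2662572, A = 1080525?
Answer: 3743097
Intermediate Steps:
A - M = 1080525 - 1*(-2662572) = 1080525 + 2662572 = 3743097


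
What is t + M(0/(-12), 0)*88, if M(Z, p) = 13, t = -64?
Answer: 1080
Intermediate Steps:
t + M(0/(-12), 0)*88 = -64 + 13*88 = -64 + 1144 = 1080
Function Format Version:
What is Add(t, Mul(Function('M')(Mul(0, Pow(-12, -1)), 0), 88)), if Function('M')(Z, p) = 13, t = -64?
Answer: 1080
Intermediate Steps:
Add(t, Mul(Function('M')(Mul(0, Pow(-12, -1)), 0), 88)) = Add(-64, Mul(13, 88)) = Add(-64, 1144) = 1080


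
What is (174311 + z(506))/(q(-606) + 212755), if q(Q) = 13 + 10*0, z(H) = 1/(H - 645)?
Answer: 6057307/7393688 ≈ 0.81925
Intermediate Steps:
z(H) = 1/(-645 + H)
q(Q) = 13 (q(Q) = 13 + 0 = 13)
(174311 + z(506))/(q(-606) + 212755) = (174311 + 1/(-645 + 506))/(13 + 212755) = (174311 + 1/(-139))/212768 = (174311 - 1/139)*(1/212768) = (24229228/139)*(1/212768) = 6057307/7393688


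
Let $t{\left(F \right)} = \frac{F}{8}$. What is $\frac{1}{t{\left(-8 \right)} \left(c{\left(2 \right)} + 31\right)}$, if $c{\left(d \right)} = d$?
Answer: $- \frac{1}{33} \approx -0.030303$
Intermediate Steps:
$t{\left(F \right)} = \frac{F}{8}$ ($t{\left(F \right)} = F \frac{1}{8} = \frac{F}{8}$)
$\frac{1}{t{\left(-8 \right)} \left(c{\left(2 \right)} + 31\right)} = \frac{1}{\frac{1}{8} \left(-8\right) \left(2 + 31\right)} = \frac{1}{\left(-1\right) 33} = \frac{1}{-33} = - \frac{1}{33}$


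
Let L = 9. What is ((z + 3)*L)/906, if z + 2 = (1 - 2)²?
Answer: 3/151 ≈ 0.019868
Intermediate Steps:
z = -1 (z = -2 + (1 - 2)² = -2 + (-1)² = -2 + 1 = -1)
((z + 3)*L)/906 = ((-1 + 3)*9)/906 = (2*9)*(1/906) = 18*(1/906) = 3/151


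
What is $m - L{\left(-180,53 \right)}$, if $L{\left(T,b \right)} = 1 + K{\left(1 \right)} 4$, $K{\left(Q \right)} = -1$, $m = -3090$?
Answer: $-3087$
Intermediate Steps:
$L{\left(T,b \right)} = -3$ ($L{\left(T,b \right)} = 1 - 4 = -3$)
$m - L{\left(-180,53 \right)} = -3090 - -3 = -3090 + 3 = -3087$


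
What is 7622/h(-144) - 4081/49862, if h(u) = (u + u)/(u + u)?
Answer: 380044083/49862 ≈ 7621.9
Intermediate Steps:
h(u) = 1 (h(u) = (2*u)/((2*u)) = (2*u)*(1/(2*u)) = 1)
7622/h(-144) - 4081/49862 = 7622/1 - 4081/49862 = 7622*1 - 4081*1/49862 = 7622 - 4081/49862 = 380044083/49862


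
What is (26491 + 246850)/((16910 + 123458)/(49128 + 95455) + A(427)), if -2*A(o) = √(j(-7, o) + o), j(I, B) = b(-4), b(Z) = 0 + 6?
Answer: -22189632729454016/8972724902241 - 11427973857726298*√433/8972724902241 ≈ -28976.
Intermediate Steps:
b(Z) = 6
j(I, B) = 6
A(o) = -√(6 + o)/2
(26491 + 246850)/((16910 + 123458)/(49128 + 95455) + A(427)) = (26491 + 246850)/((16910 + 123458)/(49128 + 95455) - √(6 + 427)/2) = 273341/(140368/144583 - √433/2)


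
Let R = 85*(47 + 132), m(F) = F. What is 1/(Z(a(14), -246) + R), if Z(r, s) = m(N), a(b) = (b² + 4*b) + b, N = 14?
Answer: 1/15229 ≈ 6.5664e-5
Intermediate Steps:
a(b) = b² + 5*b
Z(r, s) = 14
R = 15215 (R = 85*179 = 15215)
1/(Z(a(14), -246) + R) = 1/(14 + 15215) = 1/15229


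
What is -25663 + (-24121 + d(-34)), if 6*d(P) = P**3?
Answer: -169004/3 ≈ -56335.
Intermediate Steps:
d(P) = P**3/6
-25663 + (-24121 + d(-34)) = -25663 + (-24121 + (1/6)*(-34)**3) = -25663 + (-24121 + (1/6)*(-39304)) = -25663 + (-24121 - 19652/3) = -25663 - 92015/3 = -169004/3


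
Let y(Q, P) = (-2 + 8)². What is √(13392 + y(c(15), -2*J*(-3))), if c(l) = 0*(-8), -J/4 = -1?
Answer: 6*√373 ≈ 115.88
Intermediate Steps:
J = 4 (J = -4*(-1) = 4)
c(l) = 0
y(Q, P) = 36 (y(Q, P) = 6² = 36)
√(13392 + y(c(15), -2*J*(-3))) = √(13392 + 36) = √13428 = 6*√373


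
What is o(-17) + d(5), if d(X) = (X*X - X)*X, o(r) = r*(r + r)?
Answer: 678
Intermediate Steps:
o(r) = 2*r² (o(r) = r*(2*r) = 2*r²)
d(X) = X*(X² - X) (d(X) = (X² - X)*X = X*(X² - X))
o(-17) + d(5) = 2*(-17)² + 5²*(-1 + 5) = 2*289 + 25*4 = 578 + 100 = 678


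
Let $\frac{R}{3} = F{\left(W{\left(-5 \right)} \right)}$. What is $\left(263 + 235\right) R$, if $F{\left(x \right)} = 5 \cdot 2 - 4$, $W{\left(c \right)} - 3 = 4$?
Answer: $8964$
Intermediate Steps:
$W{\left(c \right)} = 7$ ($W{\left(c \right)} = 3 + 4 = 7$)
$F{\left(x \right)} = 6$ ($F{\left(x \right)} = 10 - 4 = 6$)
$R = 18$ ($R = 3 \cdot 6 = 18$)
$\left(263 + 235\right) R = \left(263 + 235\right) 18 = 498 \cdot 18 = 8964$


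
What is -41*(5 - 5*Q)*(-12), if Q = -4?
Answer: 12300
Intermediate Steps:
-41*(5 - 5*Q)*(-12) = -41*(5 - 5*(-4))*(-12) = -41*(5 + 20)*(-12) = -41*25*(-12) = -1025*(-12) = 12300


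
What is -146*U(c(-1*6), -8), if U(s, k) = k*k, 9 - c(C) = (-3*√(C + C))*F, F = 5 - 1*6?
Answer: -9344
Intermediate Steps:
F = -1 (F = 5 - 6 = -1)
c(C) = 9 - 3*√2*√C (c(C) = 9 - (-3*√(C + C))*(-1) = 9 - (-3*√2*√C)*(-1) = 9 - 3*√2*√C)
U(s, k) = k²
-146*U(c(-1*6), -8) = -146*(-8)² = -146*64 = -9344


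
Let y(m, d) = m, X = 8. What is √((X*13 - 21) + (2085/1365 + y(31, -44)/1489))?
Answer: √1552304863291/135499 ≈ 9.1950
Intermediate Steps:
√((X*13 - 21) + (2085/1365 + y(31, -44)/1489)) = √((8*13 - 21) + (2085/1365 + 31/1489)) = √((104 - 21) + (2085*(1/1365) + 31*(1/1489))) = √(83 + (139/91 + 31/1489)) = √(83 + 209792/135499) = √(11456209/135499) = √1552304863291/135499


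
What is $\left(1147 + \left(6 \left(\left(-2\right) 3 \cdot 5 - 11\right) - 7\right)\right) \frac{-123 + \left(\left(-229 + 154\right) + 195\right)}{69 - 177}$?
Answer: $\frac{149}{6} \approx 24.833$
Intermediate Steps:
$\left(1147 + \left(6 \left(\left(-2\right) 3 \cdot 5 - 11\right) - 7\right)\right) \frac{-123 + \left(\left(-229 + 154\right) + 195\right)}{69 - 177} = \left(1147 + \left(6 \left(\left(-6\right) 5 - 11\right) - 7\right)\right) \frac{-123 + \left(-75 + 195\right)}{-108} = \left(1147 + \left(6 \left(-30 - 11\right) - 7\right)\right) \left(-123 + 120\right) \left(- \frac{1}{108}\right) = \left(1147 + \left(6 \left(-41\right) - 7\right)\right) \left(\left(-3\right) \left(- \frac{1}{108}\right)\right) = \left(1147 - 253\right) \frac{1}{36} = 894 \cdot \frac{1}{36} = \frac{149}{6}$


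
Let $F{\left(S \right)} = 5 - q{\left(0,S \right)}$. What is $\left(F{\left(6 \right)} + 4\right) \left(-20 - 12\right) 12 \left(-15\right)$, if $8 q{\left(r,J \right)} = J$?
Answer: $47520$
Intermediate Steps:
$q{\left(r,J \right)} = \frac{J}{8}$
$F{\left(S \right)} = 5 - \frac{S}{8}$
$\left(F{\left(6 \right)} + 4\right) \left(-20 - 12\right) 12 \left(-15\right) = \left(\left(5 - \frac{3}{4}\right) + 4\right) \left(-20 - 12\right) 12 \left(-15\right) = \left(\left(5 - \frac{3}{4}\right) + 4\right) \left(-32\right) 12 \left(-15\right) = \left(\frac{17}{4} + 4\right) \left(-32\right) 12 \left(-15\right) = \frac{33}{4} \left(-32\right) 12 \left(-15\right) = \left(-264\right) 12 \left(-15\right) = \left(-3168\right) \left(-15\right) = 47520$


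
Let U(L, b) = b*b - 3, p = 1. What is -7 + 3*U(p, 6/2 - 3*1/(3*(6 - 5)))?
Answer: -4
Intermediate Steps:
U(L, b) = -3 + b² (U(L, b) = b² - 3 = -3 + b²)
-7 + 3*U(p, 6/2 - 3*1/(3*(6 - 5))) = -7 + 3*(-3 + (6/2 - 3*1/(3*(6 - 5)))²) = -7 + 3*(-3 + (6*(½) - 3/(1*3))²) = -7 + 3*(-3 + (3 - 3/3)²) = -7 + 3*(-3 + (3 - 3*⅓)²) = -7 + 3*(-3 + (3 - 1)²) = -7 + 3*(-3 + 2²) = -7 + 3*(-3 + 4) = -7 + 3*1 = -7 + 3 = -4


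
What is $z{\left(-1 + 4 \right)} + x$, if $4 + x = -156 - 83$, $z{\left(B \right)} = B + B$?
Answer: $-237$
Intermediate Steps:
$z{\left(B \right)} = 2 B$
$x = -243$ ($x = -4 - 239 = -243$)
$z{\left(-1 + 4 \right)} + x = 2 \left(-1 + 4\right) - 243 = 2 \cdot 3 - 243 = 6 - 243 = -237$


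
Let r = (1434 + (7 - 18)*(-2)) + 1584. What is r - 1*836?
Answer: 2204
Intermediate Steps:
r = 3040 (r = (1434 - 11*(-2)) + 1584 = (1434 + 22) + 1584 = 1456 + 1584 = 3040)
r - 1*836 = 3040 - 1*836 = 3040 - 836 = 2204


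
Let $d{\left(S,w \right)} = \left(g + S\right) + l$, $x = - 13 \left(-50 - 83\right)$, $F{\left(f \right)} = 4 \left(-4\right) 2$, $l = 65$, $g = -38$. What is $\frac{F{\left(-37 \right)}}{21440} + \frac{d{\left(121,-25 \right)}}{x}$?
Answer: $\frac{97431}{1158430} \approx 0.084106$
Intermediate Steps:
$F{\left(f \right)} = -32$ ($F{\left(f \right)} = \left(-16\right) 2 = -32$)
$x = 1729$ ($x = \left(-13\right) \left(-133\right) = 1729$)
$d{\left(S,w \right)} = 27 + S$ ($d{\left(S,w \right)} = \left(-38 + S\right) + 65 = 27 + S$)
$\frac{F{\left(-37 \right)}}{21440} + \frac{d{\left(121,-25 \right)}}{x} = - \frac{32}{21440} + \frac{27 + 121}{1729} = \left(-32\right) \frac{1}{21440} + 148 \cdot \frac{1}{1729} = - \frac{1}{670} + \frac{148}{1729} = \frac{97431}{1158430}$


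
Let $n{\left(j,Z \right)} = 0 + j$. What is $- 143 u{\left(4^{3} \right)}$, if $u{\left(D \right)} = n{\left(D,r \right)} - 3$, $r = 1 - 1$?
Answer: $-8723$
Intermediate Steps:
$r = 0$ ($r = 1 - 1 = 0$)
$n{\left(j,Z \right)} = j$
$u{\left(D \right)} = -3 + D$ ($u{\left(D \right)} = D - 3 = -3 + D$)
$- 143 u{\left(4^{3} \right)} = - 143 \left(-3 + 4^{3}\right) = - 143 \left(-3 + 64\right) = \left(-143\right) 61 = -8723$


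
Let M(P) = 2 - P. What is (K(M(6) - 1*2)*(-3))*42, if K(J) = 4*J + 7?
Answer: 2142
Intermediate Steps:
K(J) = 7 + 4*J
(K(M(6) - 1*2)*(-3))*42 = ((7 + 4*((2 - 1*6) - 1*2))*(-3))*42 = ((7 + 4*((2 - 6) - 2))*(-3))*42 = ((7 + 4*(-4 - 2))*(-3))*42 = ((7 + 4*(-6))*(-3))*42 = ((7 - 24)*(-3))*42 = -17*(-3)*42 = 51*42 = 2142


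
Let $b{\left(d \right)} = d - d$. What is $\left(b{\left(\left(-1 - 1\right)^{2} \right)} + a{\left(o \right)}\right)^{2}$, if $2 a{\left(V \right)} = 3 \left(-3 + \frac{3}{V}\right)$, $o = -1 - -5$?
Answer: $\frac{729}{64} \approx 11.391$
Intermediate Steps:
$b{\left(d \right)} = 0$
$o = 4$ ($o = -1 + 5 = 4$)
$a{\left(V \right)} = - \frac{9}{2} + \frac{9}{2 V}$ ($a{\left(V \right)} = \frac{3 \left(-3 + \frac{3}{V}\right)}{2} = \frac{-9 + \frac{9}{V}}{2} = - \frac{9}{2} + \frac{9}{2 V}$)
$\left(b{\left(\left(-1 - 1\right)^{2} \right)} + a{\left(o \right)}\right)^{2} = \left(0 + \frac{9 \left(1 - 4\right)}{2 \cdot 4}\right)^{2} = \left(0 + \frac{9}{2} \cdot \frac{1}{4} \left(1 - 4\right)\right)^{2} = \left(0 + \frac{9}{2} \cdot \frac{1}{4} \left(-3\right)\right)^{2} = \left(0 - \frac{27}{8}\right)^{2} = \left(- \frac{27}{8}\right)^{2} = \frac{729}{64}$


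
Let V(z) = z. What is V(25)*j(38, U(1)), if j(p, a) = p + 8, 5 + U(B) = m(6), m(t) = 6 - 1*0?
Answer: 1150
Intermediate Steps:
m(t) = 6 (m(t) = 6 + 0 = 6)
U(B) = 1 (U(B) = -5 + 6 = 1)
j(p, a) = 8 + p
V(25)*j(38, U(1)) = 25*(8 + 38) = 25*46 = 1150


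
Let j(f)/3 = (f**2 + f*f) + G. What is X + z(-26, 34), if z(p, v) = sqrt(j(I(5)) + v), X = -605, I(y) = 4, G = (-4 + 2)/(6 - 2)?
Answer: -605 + sqrt(514)/2 ≈ -593.66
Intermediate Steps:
G = -1/2 (G = -2/4 = -2*1/4 = -1/2 ≈ -0.50000)
j(f) = -3/2 + 6*f**2 (j(f) = 3*((f**2 + f*f) - 1/2) = 3*((f**2 + f**2) - 1/2) = 3*(2*f**2 - 1/2) = 3*(-1/2 + 2*f**2) = -3/2 + 6*f**2)
z(p, v) = sqrt(189/2 + v) (z(p, v) = sqrt((-3/2 + 6*4**2) + v) = sqrt((-3/2 + 6*16) + v) = sqrt((-3/2 + 96) + v) = sqrt(189/2 + v))
X + z(-26, 34) = -605 + sqrt(378 + 4*34)/2 = -605 + sqrt(378 + 136)/2 = -605 + sqrt(514)/2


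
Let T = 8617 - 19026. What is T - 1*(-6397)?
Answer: -4012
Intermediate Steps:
T = -10409
T - 1*(-6397) = -10409 - 1*(-6397) = -10409 + 6397 = -4012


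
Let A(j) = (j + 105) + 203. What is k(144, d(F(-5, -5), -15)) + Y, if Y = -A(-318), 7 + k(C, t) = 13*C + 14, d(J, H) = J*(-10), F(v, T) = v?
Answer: 1889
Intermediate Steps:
A(j) = 308 + j (A(j) = (105 + j) + 203 = 308 + j)
d(J, H) = -10*J
k(C, t) = 7 + 13*C (k(C, t) = -7 + (13*C + 14) = -7 + (14 + 13*C) = 7 + 13*C)
Y = 10 (Y = -(308 - 318) = -1*(-10) = 10)
k(144, d(F(-5, -5), -15)) + Y = (7 + 13*144) + 10 = (7 + 1872) + 10 = 1879 + 10 = 1889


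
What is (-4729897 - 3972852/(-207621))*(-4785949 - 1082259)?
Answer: 640301021483532720/23069 ≈ 2.7756e+13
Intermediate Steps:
(-4729897 - 3972852/(-207621))*(-4785949 - 1082259) = (-4729897 - 3972852*(-1/207621))*(-5868208) = (-4729897 + 441428/23069)*(-5868208) = -109113552465/23069*(-5868208) = 640301021483532720/23069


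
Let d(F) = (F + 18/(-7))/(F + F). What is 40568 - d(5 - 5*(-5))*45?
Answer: 283832/7 ≈ 40547.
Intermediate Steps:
d(F) = (-18/7 + F)/(2*F) (d(F) = (F + 18*(-⅐))/((2*F)) = (F - 18/7)*(1/(2*F)) = (-18/7 + F)*(1/(2*F)) = (-18/7 + F)/(2*F))
40568 - d(5 - 5*(-5))*45 = 40568 - (-18 + 7*(5 - 5*(-5)))/(14*(5 - 5*(-5)))*45 = 40568 - (-18 + 7*(5 + 25))/(14*(5 + 25))*45 = 40568 - (1/14)*(-18 + 7*30)/30*45 = 40568 - (1/14)*(1/30)*(-18 + 210)*45 = 40568 - (1/14)*(1/30)*192*45 = 40568 - 16*45/35 = 40568 - 1*144/7 = 40568 - 144/7 = 283832/7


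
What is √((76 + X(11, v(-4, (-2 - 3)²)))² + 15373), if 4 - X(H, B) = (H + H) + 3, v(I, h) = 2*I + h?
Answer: √18398 ≈ 135.64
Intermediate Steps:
v(I, h) = h + 2*I
X(H, B) = 1 - 2*H (X(H, B) = 4 - ((H + H) + 3) = 4 - (2*H + 3) = 4 - (3 + 2*H) = 4 + (-3 - 2*H) = 1 - 2*H)
√((76 + X(11, v(-4, (-2 - 3)²)))² + 15373) = √((76 + (1 - 2*11))² + 15373) = √((76 + (1 - 22))² + 15373) = √((76 - 21)² + 15373) = √(55² + 15373) = √(3025 + 15373) = √18398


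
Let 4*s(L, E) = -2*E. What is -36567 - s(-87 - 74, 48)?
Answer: -36543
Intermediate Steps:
s(L, E) = -E/2 (s(L, E) = (-2*E)/4 = -E/2)
-36567 - s(-87 - 74, 48) = -36567 - (-1)*48/2 = -36567 - 1*(-24) = -36567 + 24 = -36543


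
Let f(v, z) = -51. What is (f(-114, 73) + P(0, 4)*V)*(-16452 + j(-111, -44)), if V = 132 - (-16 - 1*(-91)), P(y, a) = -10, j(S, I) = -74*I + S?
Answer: 8263647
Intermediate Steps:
j(S, I) = S - 74*I
V = 57 (V = 132 - (-16 + 91) = 132 - 1*75 = 132 - 75 = 57)
(f(-114, 73) + P(0, 4)*V)*(-16452 + j(-111, -44)) = (-51 - 10*57)*(-16452 + (-111 - 74*(-44))) = (-51 - 570)*(-16452 + (-111 + 3256)) = -621*(-16452 + 3145) = -621*(-13307) = 8263647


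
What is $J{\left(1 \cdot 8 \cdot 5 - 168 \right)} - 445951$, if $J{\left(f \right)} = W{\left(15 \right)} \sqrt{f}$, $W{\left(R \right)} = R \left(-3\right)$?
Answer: $-445951 - 360 i \sqrt{2} \approx -4.4595 \cdot 10^{5} - 509.12 i$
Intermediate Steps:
$W{\left(R \right)} = - 3 R$
$J{\left(f \right)} = - 45 \sqrt{f}$ ($J{\left(f \right)} = \left(-3\right) 15 \sqrt{f} = - 45 \sqrt{f}$)
$J{\left(1 \cdot 8 \cdot 5 - 168 \right)} - 445951 = - 45 \sqrt{1 \cdot 8 \cdot 5 - 168} - 445951 = - 45 \sqrt{8 \cdot 5 - 168} - 445951 = - 45 \sqrt{40 - 168} - 445951 = - 45 \sqrt{-128} - 445951 = - 45 \cdot 8 i \sqrt{2} - 445951 = - 360 i \sqrt{2} - 445951 = -445951 - 360 i \sqrt{2}$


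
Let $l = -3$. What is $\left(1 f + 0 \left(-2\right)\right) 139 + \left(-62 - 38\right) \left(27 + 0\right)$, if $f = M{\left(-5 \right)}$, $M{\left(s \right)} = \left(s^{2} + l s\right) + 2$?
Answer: $3138$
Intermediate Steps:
$M{\left(s \right)} = 2 + s^{2} - 3 s$ ($M{\left(s \right)} = \left(s^{2} - 3 s\right) + 2 = 2 + s^{2} - 3 s$)
$f = 42$ ($f = 2 + \left(-5\right)^{2} - -15 = 2 + 25 + 15 = 42$)
$\left(1 f + 0 \left(-2\right)\right) 139 + \left(-62 - 38\right) \left(27 + 0\right) = \left(1 \cdot 42 + 0 \left(-2\right)\right) 139 + \left(-62 - 38\right) \left(27 + 0\right) = \left(42 + 0\right) 139 - 2700 = 42 \cdot 139 - 2700 = 5838 - 2700 = 3138$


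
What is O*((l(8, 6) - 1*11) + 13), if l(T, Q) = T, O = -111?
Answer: -1110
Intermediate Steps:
O*((l(8, 6) - 1*11) + 13) = -111*((8 - 1*11) + 13) = -111*((8 - 11) + 13) = -111*(-3 + 13) = -111*10 = -1110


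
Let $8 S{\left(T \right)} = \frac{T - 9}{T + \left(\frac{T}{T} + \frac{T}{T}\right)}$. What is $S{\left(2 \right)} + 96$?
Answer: $\frac{3065}{32} \approx 95.781$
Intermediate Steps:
$S{\left(T \right)} = \frac{-9 + T}{8 \left(2 + T\right)}$ ($S{\left(T \right)} = \frac{\left(T - 9\right) \frac{1}{T + \left(\frac{T}{T} + \frac{T}{T}\right)}}{8} = \frac{\left(-9 + T\right) \frac{1}{T + \left(1 + 1\right)}}{8} = \frac{\left(-9 + T\right) \frac{1}{T + 2}}{8} = \frac{\left(-9 + T\right) \frac{1}{2 + T}}{8} = \frac{\frac{1}{2 + T} \left(-9 + T\right)}{8} = \frac{-9 + T}{8 \left(2 + T\right)}$)
$S{\left(2 \right)} + 96 = \frac{-9 + 2}{8 \left(2 + 2\right)} + 96 = \frac{1}{8} \cdot \frac{1}{4} \left(-7\right) + 96 = - \frac{7}{32} + 96 = \frac{3065}{32}$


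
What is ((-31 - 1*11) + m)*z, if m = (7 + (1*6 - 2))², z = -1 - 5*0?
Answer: -79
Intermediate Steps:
z = -1 (z = -1 + 0 = -1)
m = 121 (m = (7 + (6 - 2))² = (7 + 4)² = 11² = 121)
((-31 - 1*11) + m)*z = ((-31 - 1*11) + 121)*(-1) = ((-31 - 11) + 121)*(-1) = (-42 + 121)*(-1) = 79*(-1) = -79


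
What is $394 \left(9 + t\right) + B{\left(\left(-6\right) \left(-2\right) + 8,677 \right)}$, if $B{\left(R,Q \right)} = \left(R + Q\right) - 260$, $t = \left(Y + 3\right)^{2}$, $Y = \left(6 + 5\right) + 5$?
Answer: $146217$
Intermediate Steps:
$Y = 16$ ($Y = 11 + 5 = 16$)
$t = 361$ ($t = \left(16 + 3\right)^{2} = 19^{2} = 361$)
$B{\left(R,Q \right)} = -260 + Q + R$ ($B{\left(R,Q \right)} = \left(Q + R\right) - 260 = -260 + Q + R$)
$394 \left(9 + t\right) + B{\left(\left(-6\right) \left(-2\right) + 8,677 \right)} = 394 \left(9 + 361\right) + \left(-260 + 677 + \left(\left(-6\right) \left(-2\right) + 8\right)\right) = 394 \cdot 370 + \left(-260 + 677 + \left(12 + 8\right)\right) = 145780 + \left(-260 + 677 + 20\right) = 145780 + 437 = 146217$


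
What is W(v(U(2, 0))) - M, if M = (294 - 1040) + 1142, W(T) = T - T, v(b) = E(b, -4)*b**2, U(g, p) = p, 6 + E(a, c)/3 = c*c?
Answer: -396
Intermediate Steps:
E(a, c) = -18 + 3*c**2 (E(a, c) = -18 + 3*(c*c) = -18 + 3*c**2)
v(b) = 30*b**2 (v(b) = (-18 + 3*(-4)**2)*b**2 = (-18 + 3*16)*b**2 = (-18 + 48)*b**2 = 30*b**2)
W(T) = 0
M = 396 (M = -746 + 1142 = 396)
W(v(U(2, 0))) - M = 0 - 1*396 = 0 - 396 = -396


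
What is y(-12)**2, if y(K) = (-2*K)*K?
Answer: 82944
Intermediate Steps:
y(K) = -2*K**2
y(-12)**2 = (-2*(-12)**2)**2 = (-2*144)**2 = (-288)**2 = 82944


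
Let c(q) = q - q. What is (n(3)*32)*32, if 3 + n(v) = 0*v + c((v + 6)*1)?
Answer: -3072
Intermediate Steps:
c(q) = 0
n(v) = -3 (n(v) = -3 + (0*v + 0) = -3 + (0 + 0) = -3 + 0 = -3)
(n(3)*32)*32 = -3*32*32 = -96*32 = -3072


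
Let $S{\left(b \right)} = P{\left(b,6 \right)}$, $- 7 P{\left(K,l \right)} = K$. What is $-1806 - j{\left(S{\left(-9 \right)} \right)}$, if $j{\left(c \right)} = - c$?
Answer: $- \frac{12633}{7} \approx -1804.7$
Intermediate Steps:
$P{\left(K,l \right)} = - \frac{K}{7}$
$S{\left(b \right)} = - \frac{b}{7}$
$-1806 - j{\left(S{\left(-9 \right)} \right)} = -1806 - - \frac{\left(-1\right) \left(-9\right)}{7} = -1806 - \left(-1\right) \frac{9}{7} = -1806 - - \frac{9}{7} = -1806 + \frac{9}{7} = - \frac{12633}{7}$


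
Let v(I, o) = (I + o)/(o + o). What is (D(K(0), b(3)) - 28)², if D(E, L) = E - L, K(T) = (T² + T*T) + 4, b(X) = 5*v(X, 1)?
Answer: 1156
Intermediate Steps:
v(I, o) = (I + o)/(2*o) (v(I, o) = (I + o)/((2*o)) = (I + o)*(1/(2*o)) = (I + o)/(2*o))
b(X) = 5/2 + 5*X/2 (b(X) = 5*((½)*(X + 1)/1) = 5*((½)*1*(1 + X)) = 5*(½ + X/2) = 5/2 + 5*X/2)
K(T) = 4 + 2*T² (K(T) = (T² + T²) + 4 = 2*T² + 4 = 4 + 2*T²)
(D(K(0), b(3)) - 28)² = (((4 + 2*0²) - (5/2 + (5/2)*3)) - 28)² = (((4 + 2*0) - (5/2 + 15/2)) - 28)² = (((4 + 0) - 1*10) - 28)² = ((4 - 10) - 28)² = (-6 - 28)² = (-34)² = 1156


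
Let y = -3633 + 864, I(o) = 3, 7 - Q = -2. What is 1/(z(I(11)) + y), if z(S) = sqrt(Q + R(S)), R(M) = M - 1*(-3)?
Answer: -923/2555782 - sqrt(15)/7667346 ≈ -0.00036165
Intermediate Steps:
R(M) = 3 + M (R(M) = M + 3 = 3 + M)
Q = 9 (Q = 7 - 1*(-2) = 7 + 2 = 9)
z(S) = sqrt(12 + S) (z(S) = sqrt(9 + (3 + S)) = sqrt(12 + S))
y = -2769
1/(z(I(11)) + y) = 1/(sqrt(12 + 3) - 2769) = 1/(sqrt(15) - 2769) = 1/(-2769 + sqrt(15))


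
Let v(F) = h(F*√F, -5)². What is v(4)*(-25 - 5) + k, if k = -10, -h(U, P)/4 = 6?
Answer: -17290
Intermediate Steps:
h(U, P) = -24 (h(U, P) = -4*6 = -24)
v(F) = 576 (v(F) = (-24)² = 576)
v(4)*(-25 - 5) + k = 576*(-25 - 5) - 10 = 576*(-30) - 10 = -17280 - 10 = -17290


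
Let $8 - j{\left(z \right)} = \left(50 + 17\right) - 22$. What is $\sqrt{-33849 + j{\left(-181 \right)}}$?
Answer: $i \sqrt{33886} \approx 184.08 i$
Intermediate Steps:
$j{\left(z \right)} = -37$ ($j{\left(z \right)} = 8 - \left(\left(50 + 17\right) - 22\right) = 8 - \left(67 - 22\right) = 8 - 45 = -37$)
$\sqrt{-33849 + j{\left(-181 \right)}} = \sqrt{-33849 - 37} = \sqrt{-33886} = i \sqrt{33886}$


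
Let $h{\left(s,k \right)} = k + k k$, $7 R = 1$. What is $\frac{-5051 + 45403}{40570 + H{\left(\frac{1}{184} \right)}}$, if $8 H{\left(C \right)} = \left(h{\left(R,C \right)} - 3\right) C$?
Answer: $\frac{2010983563264}{2021847716857} \approx 0.99463$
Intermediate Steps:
$R = \frac{1}{7}$ ($R = \frac{1}{7} \cdot 1 = \frac{1}{7} \approx 0.14286$)
$h{\left(s,k \right)} = k + k^{2}$
$H{\left(C \right)} = \frac{C \left(-3 + C \left(1 + C\right)\right)}{8}$ ($H{\left(C \right)} = \frac{\left(C \left(1 + C\right) - 3\right) C}{8} = \frac{\left(-3 + C \left(1 + C\right)\right) C}{8} = \frac{C \left(-3 + C \left(1 + C\right)\right)}{8}$)
$\frac{-5051 + 45403}{40570 + H{\left(\frac{1}{184} \right)}} = \frac{-5051 + 45403}{40570 + \frac{-3 + \frac{1 + \frac{1}{184}}{184}}{8 \cdot 184}} = \frac{40352}{40570 + \frac{1}{8} \cdot \frac{1}{184} \left(-3 + \frac{1 + \frac{1}{184}}{184}\right)} = \frac{40352}{40570 + \frac{1}{8} \cdot \frac{1}{184} \left(-3 + \frac{1}{184} \cdot \frac{185}{184}\right)} = \frac{40352}{40570 + \frac{1}{8} \cdot \frac{1}{184} \left(-3 + \frac{185}{33856}\right)} = \frac{40352}{40570 + \frac{1}{8} \cdot \frac{1}{184} \left(- \frac{101383}{33856}\right)} = \frac{40352}{40570 - \frac{101383}{49836032}} = \frac{40352}{\frac{2021847716857}{49836032}} = 40352 \cdot \frac{49836032}{2021847716857} = \frac{2010983563264}{2021847716857}$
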